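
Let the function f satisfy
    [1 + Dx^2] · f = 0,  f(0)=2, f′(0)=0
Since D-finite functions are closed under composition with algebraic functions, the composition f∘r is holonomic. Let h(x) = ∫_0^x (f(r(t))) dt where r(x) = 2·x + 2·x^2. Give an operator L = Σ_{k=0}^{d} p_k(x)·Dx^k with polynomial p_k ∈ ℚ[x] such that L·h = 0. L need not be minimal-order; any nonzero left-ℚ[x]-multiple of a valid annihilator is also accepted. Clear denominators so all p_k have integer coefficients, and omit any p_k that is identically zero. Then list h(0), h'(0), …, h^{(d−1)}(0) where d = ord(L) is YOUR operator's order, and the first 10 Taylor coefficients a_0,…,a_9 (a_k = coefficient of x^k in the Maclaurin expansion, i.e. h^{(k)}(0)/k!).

f: a_k = 2, 0, -1, 0, 1/12, 0, -1/360, 0, 1/20160, 0, …
Substitute x→r, Dx→(1/r')Dx; clear ⇒ L₀.
h=∫h₀ ⇒ L = L₀·Dx.
L = (4 + 24·x + 48·x^2 + 32·x^3)·Dx - 2·Dx^2 + (1 + 2·x)·Dx^3  (order 3).
h: a_k = 0, 2, 0, -4/3, -2, -8/15, 8/9, 352/315, 8/15, -416/2835, …
ICs: h(0) = 0, h′(0) = 2, h′′(0) = 0.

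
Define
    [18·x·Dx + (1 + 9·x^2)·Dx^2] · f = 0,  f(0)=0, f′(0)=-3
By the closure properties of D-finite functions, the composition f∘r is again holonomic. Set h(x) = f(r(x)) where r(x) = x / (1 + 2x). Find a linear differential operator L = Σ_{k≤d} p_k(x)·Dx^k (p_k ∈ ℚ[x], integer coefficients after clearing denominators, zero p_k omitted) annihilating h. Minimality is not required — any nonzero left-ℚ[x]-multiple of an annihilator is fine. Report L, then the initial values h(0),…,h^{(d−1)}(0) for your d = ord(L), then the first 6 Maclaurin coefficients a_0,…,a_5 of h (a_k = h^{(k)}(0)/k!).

f: a_k = 0, -3, 0, 9, 0, -243/5, …
L₀ from L_f via x↦r, Dx↦r'^{-1}Dx.
L = (4 + 26·x)·Dx + (1 + 4·x + 13·x^2)·Dx^2  (order 2).
h: a_k = 0, -3, 6, -3, -30, 597/5, …
ICs: h(0) = 0, h′(0) = -3.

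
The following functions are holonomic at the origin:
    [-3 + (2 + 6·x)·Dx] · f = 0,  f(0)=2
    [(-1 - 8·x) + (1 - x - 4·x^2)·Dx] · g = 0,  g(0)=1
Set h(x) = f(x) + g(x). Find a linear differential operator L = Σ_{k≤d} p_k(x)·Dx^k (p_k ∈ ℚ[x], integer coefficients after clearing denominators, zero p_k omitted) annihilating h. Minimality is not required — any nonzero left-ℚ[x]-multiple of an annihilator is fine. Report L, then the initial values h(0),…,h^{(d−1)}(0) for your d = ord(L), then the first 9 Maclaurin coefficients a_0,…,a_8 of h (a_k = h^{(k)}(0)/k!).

L = (69 + 387·x + 900·x^2 + 1440·x^3) + (-49 - 318·x - 1257·x^2 - 3240·x^3 - 3600·x^4)·Dx + (-2 + 46·x + 234·x^2 - 86·x^3 - 1440·x^4 - 1440·x^5)·Dx^2  (order 2).
h: a_k = 3, 4, 11/4, 99/8, 1451/64, 10021/128, 77363/512, 523755/1024, 16272691/16384, …
ICs: h(0) = 3, h′(0) = 4.

f: a_k = 2, 3, -9/4, 27/8, -405/64, 1701/128, -15309/512, 72171/1024, -2814669/16384, …
g: a_k = 1, 1, 5, 9, 29, 65, 181, 441, 1165, …
L₀ := lclm(L_f,L_g); ord L₀ ≤ 1+1.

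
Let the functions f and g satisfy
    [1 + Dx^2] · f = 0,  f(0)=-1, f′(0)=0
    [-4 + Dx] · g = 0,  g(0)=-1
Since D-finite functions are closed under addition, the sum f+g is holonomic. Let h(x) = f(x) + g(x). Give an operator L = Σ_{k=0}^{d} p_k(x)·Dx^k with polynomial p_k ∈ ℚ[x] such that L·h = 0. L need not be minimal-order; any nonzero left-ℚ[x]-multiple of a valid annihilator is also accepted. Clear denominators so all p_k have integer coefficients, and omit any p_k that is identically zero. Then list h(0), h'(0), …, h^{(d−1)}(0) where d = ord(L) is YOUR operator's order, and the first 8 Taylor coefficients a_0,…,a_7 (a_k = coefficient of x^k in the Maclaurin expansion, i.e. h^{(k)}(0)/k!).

f: a_k = -1, 0, 1/2, 0, -1/24, 0, 1/720, 0, …
g: a_k = -1, -4, -8, -32/3, -32/3, -128/15, -256/45, -1024/315, …
h₀=f+g: left-lcm gives L₀, ord ≤ 3.
L = -4 + Dx - 4·Dx^2 + Dx^3  (order 3).
h: a_k = -2, -4, -15/2, -32/3, -257/24, -128/15, -91/16, -1024/315, …
ICs: h(0) = -2, h′(0) = -4, h′′(0) = -15.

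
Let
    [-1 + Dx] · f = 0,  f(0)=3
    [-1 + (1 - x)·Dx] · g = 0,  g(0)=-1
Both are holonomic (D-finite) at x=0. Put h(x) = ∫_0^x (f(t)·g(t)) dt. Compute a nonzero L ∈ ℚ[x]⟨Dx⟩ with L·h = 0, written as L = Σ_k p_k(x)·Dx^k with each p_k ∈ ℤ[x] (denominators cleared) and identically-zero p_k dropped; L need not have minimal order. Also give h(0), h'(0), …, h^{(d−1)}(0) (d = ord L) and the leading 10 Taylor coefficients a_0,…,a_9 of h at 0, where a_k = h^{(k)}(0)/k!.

f: a_k = 3, 3, 3/2, 1/2, 1/8, 1/40, 1/240, 1/1680, 1/13440, 1/120960, …
g: a_k = -1, -1, -1, -1, -1, -1, -1, -1, -1, -1, …
L₀ := L_f ⊗_s L_g (sym. prod.), ord ≤ 1.
h=∫₀ˣh₀: take L = L₀·Dx.
L = (2 - x)·Dx + (-1 + x)·Dx^2  (order 2).
h: a_k = 0, -3, -3, -5/2, -2, -13/8, -163/120, -1957/1680, -685/672, -109601/120960, …
ICs: h(0) = 0, h′(0) = -3.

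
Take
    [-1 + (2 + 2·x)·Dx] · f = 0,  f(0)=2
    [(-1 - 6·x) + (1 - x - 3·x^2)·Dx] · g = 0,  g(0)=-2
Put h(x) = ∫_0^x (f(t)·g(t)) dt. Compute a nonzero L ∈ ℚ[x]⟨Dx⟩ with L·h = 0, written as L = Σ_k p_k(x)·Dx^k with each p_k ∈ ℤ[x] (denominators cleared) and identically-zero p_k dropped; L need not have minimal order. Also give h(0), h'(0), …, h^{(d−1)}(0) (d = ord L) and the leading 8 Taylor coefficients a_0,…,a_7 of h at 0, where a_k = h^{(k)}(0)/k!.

f: a_k = 2, 1, -1/4, 1/8, -5/64, 7/128, -21/512, 33/1024, …
g: a_k = -2, -2, -8, -14, -38, -80, -194, -434, …
Sym-product of L_f,L_g gives L₀ (≤ ord 1).
∫: right-multiply L₀ by Dx.
L = (3 + 13·x + 9·x^2)·Dx + (-2 + 8·x^2 + 6·x^3)·Dx^2  (order 2).
h: a_k = 0, -4, -3, -35/6, -143/16, -2819/160, -12509/384, -117671/1792, …
ICs: h(0) = 0, h′(0) = -4.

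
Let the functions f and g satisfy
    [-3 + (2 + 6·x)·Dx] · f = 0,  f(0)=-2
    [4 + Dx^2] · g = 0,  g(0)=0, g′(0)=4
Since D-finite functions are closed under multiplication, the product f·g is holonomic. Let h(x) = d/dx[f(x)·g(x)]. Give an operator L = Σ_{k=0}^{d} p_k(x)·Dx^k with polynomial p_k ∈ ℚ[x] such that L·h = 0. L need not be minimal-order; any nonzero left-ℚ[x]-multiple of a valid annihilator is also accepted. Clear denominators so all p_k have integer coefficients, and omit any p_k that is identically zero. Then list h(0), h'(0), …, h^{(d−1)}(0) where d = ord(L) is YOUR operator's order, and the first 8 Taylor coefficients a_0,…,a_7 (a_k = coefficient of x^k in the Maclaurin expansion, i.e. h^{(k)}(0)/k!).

f: a_k = -2, -3, 9/4, -27/8, 405/64, -1701/128, 15309/512, -72171/1024, …
g: a_k = 0, 4, 0, -8/3, 0, 8/15, 0, -16/315, …
Sym-product of L_f,L_g gives L₀ (≤ ord 2).
Differentiate: ansatz ord ≤ ord L₀ ⇒ L.
L = (1453 + 11712·x + 26784·x^2 + 27648·x^3 + 20736·x^4) + (132 - 756·x - 5184·x^2 - 5184·x^3)·Dx + (172 + 1416·x + 4428·x^2 + 6912·x^3 + 5184·x^4)·Dx^2  (order 2).
h: a_k = -8, -24, 43, -22, 4379/48, -21963/80, 838883/1152, -6669683/3360, …
ICs: h(0) = -8, h′(0) = -24.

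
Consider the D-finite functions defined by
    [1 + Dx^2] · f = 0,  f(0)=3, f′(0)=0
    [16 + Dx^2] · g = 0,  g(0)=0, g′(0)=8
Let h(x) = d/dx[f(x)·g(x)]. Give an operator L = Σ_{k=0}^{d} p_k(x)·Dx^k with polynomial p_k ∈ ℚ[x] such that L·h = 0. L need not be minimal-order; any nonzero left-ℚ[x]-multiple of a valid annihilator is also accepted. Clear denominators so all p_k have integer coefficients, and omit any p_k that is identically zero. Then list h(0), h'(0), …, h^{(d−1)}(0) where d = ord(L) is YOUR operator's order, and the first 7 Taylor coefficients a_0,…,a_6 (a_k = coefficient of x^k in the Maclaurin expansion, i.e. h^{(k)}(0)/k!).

f: a_k = 3, 0, -3/2, 0, 1/8, 0, -1/240, …
g: a_k = 0, 8, 0, -64/3, 0, 256/15, 0, …
Sym-product of L_f,L_g gives L₀ (≤ ord 4).
h₀' ⇒ L via d/dx closure of L₀.
L = 225 + 34·Dx^2 + Dx^4  (order 4).
h: a_k = 24, 0, -228, 0, 421, 0, -10039/30, …
ICs: h(0) = 24, h′(0) = 0, h′′(0) = -456, h′′′(0) = 0.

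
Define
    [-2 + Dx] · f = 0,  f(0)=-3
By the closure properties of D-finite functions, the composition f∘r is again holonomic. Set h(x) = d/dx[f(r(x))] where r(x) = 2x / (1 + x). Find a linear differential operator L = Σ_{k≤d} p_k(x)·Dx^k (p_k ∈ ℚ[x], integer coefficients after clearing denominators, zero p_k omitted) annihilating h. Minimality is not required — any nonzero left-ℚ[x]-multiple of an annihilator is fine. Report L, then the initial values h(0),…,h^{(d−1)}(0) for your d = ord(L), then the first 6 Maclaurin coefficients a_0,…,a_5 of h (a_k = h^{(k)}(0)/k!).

L = (2 - 2·x) + (-1 - 2·x - x^2)·Dx  (order 1).
h: a_k = -12, -24, 12, 16, -28, 88/5, …
ICs: h(0) = -12.

f: a_k = -3, -6, -6, -4, -2, -4/5, …
L₀ from L_f via x↦r, Dx↦r'^{-1}Dx.
h₀' ⇒ L via d/dx closure of L₀.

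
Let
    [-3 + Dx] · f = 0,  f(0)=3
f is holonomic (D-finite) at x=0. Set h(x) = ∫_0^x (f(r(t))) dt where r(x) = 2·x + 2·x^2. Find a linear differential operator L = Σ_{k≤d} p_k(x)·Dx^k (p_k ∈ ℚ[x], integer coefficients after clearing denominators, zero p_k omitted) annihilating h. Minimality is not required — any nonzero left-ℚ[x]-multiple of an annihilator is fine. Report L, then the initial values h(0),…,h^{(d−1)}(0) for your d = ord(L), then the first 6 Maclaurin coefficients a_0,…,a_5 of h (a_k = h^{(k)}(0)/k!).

f: a_k = 3, 9, 27/2, 27/2, 81/8, 243/40, …
Change of var in L_f (x↦r) gives L₀.
h=∫h₀ ⇒ L = L₀·Dx.
L = (-6 - 12·x)·Dx + Dx^2  (order 2).
h: a_k = 0, 3, 9, 24, 54, 108, …
ICs: h(0) = 0, h′(0) = 3.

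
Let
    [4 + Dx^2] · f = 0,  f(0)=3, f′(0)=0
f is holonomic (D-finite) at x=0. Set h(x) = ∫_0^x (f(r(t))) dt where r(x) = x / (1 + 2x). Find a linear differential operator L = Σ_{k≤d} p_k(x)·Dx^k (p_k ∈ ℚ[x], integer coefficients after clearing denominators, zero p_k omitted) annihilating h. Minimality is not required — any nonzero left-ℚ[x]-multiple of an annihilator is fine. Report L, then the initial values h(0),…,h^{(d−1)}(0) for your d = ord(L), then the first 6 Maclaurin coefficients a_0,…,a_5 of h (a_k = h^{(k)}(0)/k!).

L = 4·Dx + (4 + 24·x + 48·x^2 + 32·x^3)·Dx^2 + (1 + 8·x + 24·x^2 + 32·x^3 + 16·x^4)·Dx^3  (order 3).
h: a_k = 0, 3, 0, -2, 6, -14, …
ICs: h(0) = 0, h′(0) = 3, h′′(0) = 0.

f: a_k = 3, 0, -6, 0, 2, 0, …
L₀ from L_f via x↦r, Dx↦r'^{-1}Dx.
Integrate: L := L₀·Dx.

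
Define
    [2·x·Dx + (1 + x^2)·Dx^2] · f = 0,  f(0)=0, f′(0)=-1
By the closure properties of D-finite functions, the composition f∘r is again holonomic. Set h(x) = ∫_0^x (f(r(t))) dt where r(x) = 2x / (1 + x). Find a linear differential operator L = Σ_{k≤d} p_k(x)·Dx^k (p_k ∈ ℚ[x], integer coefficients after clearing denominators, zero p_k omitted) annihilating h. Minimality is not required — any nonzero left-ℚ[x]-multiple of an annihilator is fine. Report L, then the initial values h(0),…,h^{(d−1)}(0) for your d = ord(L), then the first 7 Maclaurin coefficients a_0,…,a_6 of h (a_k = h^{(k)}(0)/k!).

f: a_k = 0, -1, 0, 1/3, 0, -1/5, 0, …
L₀ from L_f via x↦r, Dx↦r'^{-1}Dx.
h=∫h₀ ⇒ L = L₀·Dx.
L = (2 + 10·x)·Dx^2 + (1 + 2·x + 5·x^2)·Dx^3  (order 3).
h: a_k = 0, 0, -1, 2/3, 1/6, -6/5, 19/15, …
ICs: h(0) = 0, h′(0) = 0, h′′(0) = -2.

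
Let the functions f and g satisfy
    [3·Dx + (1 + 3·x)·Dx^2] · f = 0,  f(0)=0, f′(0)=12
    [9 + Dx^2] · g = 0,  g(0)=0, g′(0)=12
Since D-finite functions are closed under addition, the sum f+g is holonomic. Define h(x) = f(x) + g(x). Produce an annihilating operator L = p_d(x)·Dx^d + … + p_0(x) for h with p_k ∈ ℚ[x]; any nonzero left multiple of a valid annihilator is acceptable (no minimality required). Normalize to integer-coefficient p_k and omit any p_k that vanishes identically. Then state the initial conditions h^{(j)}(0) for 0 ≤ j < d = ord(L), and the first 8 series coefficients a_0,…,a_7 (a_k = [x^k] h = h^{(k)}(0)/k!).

f: a_k = 0, 12, -18, 36, -81, 972/5, -486, 8748/7, …
g: a_k = 0, 12, 0, -18, 0, 81/10, 0, -243/140, …
L₀ := lclm(L_f,L_g); ord L₀ ≤ 2+2.
L = (63 + 54·x + 81·x^2)·Dx + (9 + 45·x + 81·x^2 + 81·x^3)·Dx^2 + (7 + 6·x + 9·x^2)·Dx^3 + (1 + 5·x + 9·x^2 + 9·x^3)·Dx^4  (order 4).
h: a_k = 0, 24, -18, 18, -81, 405/2, -486, 174717/140, …
ICs: h(0) = 0, h′(0) = 24, h′′(0) = -36, h′′′(0) = 108.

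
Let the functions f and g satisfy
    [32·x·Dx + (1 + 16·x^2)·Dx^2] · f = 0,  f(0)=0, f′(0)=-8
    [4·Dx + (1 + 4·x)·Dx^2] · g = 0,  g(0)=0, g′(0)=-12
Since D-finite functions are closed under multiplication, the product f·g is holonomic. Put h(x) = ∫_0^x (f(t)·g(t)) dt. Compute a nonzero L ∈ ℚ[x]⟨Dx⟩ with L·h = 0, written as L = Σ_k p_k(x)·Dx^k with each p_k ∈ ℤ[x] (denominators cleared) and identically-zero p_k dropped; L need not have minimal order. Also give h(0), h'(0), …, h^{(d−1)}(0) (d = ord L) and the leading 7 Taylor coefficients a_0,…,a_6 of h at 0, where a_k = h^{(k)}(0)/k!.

f: a_k = 0, -8, 0, 128/3, 0, -2048/5, 0, …
g: a_k = 0, -12, 24, -64, 192, -3072/5, 2048, …
Product ⇒ symmetric product L₀, ord ≤ 4.
h=∫h₀ ⇒ L = L₀·Dx.
L = (1536 + 11264·x + 81920·x^2 + 638976·x^3 + 1966080·x^4 + 3407872·x^5 + 4194304·x^7)·Dx^2 + (288 + 7936·x + 78848·x^2 + 495616·x^3 + 2228224·x^4 + 6094848·x^5 + 9175040·x^6 + 3145728·x^7 + 14680064·x^8)·Dx^3 + (48 + 1024·x + 12288·x^2 + 79872·x^3 + 368640·x^4 + 1277952·x^5 + 3145728·x^6 + 4718592·x^7 + 3145728·x^8 + 8388608·x^9)·Dx^4 + (5 + 72·x + 592·x^2 + 3584·x^3 + 16896·x^4 + 61440·x^5 + 172032·x^6 + 393216·x^7 + 589824·x^8 + 524288·x^9 + 1048576·x^10)·Dx^5  (order 5).
h: a_k = 0, 0, 0, 32, -48, 0, -256/3, …
ICs: h(0) = 0, h′(0) = 0, h′′(0) = 0, h′′′(0) = 192, h′′′′(0) = -1152.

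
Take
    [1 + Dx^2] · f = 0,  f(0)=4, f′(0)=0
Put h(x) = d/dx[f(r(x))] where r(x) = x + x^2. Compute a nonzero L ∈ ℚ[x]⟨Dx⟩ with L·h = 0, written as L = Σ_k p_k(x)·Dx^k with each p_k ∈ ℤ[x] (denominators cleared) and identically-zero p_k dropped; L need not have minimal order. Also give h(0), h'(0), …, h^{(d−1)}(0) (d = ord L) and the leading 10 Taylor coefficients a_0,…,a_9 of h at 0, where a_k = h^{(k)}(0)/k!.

f: a_k = 4, 0, -2, 0, 1/6, 0, -1/180, 0, 1/10080, 0, …
f∘r: x↦r, Dx↦Dx/r' in L_f ⇒ L₀.
Differentiate: ansatz ord ≤ ord L₀ ⇒ L.
L = (13 + 8·x + 24·x^2 + 32·x^3 + 16·x^4) + (-6 - 12·x)·Dx + (1 + 4·x + 4·x^2)·Dx^2  (order 2).
h: a_k = 0, -4, -12, -22/3, 10/3, 179/30, 133/30, 841/1260, -139/140, -73081/90720, …
ICs: h(0) = 0, h′(0) = -4.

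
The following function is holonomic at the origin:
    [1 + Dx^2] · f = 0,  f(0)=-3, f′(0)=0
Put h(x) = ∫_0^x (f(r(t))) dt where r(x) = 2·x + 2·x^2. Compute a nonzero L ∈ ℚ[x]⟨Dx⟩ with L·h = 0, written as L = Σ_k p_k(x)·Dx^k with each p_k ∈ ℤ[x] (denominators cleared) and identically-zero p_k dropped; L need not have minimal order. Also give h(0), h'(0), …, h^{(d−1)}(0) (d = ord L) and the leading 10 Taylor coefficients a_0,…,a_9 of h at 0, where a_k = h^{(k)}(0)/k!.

f: a_k = -3, 0, 3/2, 0, -1/8, 0, 1/240, 0, -1/13440, 0, …
Substitute x→r, Dx→(1/r')Dx; clear ⇒ L₀.
∫: right-multiply L₀ by Dx.
L = (4 + 24·x + 48·x^2 + 32·x^3)·Dx - 2·Dx^2 + (1 + 2·x)·Dx^3  (order 3).
h: a_k = 0, -3, 0, 2, 3, 4/5, -4/3, -176/105, -4/5, 208/945, …
ICs: h(0) = 0, h′(0) = -3, h′′(0) = 0.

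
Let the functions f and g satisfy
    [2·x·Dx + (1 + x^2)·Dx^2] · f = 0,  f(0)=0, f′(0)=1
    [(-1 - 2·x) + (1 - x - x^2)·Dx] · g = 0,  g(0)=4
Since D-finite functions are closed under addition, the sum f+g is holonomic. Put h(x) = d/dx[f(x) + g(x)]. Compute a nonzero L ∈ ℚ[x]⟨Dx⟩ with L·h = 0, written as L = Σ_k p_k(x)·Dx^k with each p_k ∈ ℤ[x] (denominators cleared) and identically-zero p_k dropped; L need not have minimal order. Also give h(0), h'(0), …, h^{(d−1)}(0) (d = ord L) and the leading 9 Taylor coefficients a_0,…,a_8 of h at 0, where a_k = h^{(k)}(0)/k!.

L = (4 - 16·x - 64·x^2 - 72·x^3 - 66·x^4 - 6·x^6) + (-10 - 24·x - 28·x^2 - 60·x^3 - 65·x^4 - 50·x^5 - 3·x^6 - 6·x^7)·Dx + (2 + 2·x + 2·x^2 - 8·x^3 - 5·x^4 - 11·x^5 - 6·x^6 - x^7 - x^8)·Dx^2  (order 2).
h: a_k = 5, 16, 35, 80, 161, 312, 587, 1088, 1981, …
ICs: h(0) = 5, h′(0) = 16.

f: a_k = 0, 1, 0, -1/3, 0, 1/5, 0, -1/7, 0, …
g: a_k = 4, 4, 8, 12, 20, 32, 52, 84, 136, …
f+g: L₀ = lclm(L_f,L_g), ord ≤ 2+1.
h₀' ⇒ L via d/dx closure of L₀.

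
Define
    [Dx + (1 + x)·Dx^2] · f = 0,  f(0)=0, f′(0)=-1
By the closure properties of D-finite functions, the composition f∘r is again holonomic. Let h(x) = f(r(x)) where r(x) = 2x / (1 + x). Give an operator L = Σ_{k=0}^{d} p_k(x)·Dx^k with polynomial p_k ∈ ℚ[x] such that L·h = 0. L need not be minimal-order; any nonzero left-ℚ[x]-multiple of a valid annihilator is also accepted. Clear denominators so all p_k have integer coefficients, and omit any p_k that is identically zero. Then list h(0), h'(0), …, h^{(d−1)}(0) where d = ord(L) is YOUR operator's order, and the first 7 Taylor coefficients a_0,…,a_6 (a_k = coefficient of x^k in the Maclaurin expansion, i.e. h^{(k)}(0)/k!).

L = (4 + 6·x)·Dx + (1 + 4·x + 3·x^2)·Dx^2  (order 2).
h: a_k = 0, -2, 4, -26/3, 20, -242/5, 364/3, …
ICs: h(0) = 0, h′(0) = -2.

f: a_k = 0, -1, 1/2, -1/3, 1/4, -1/5, 1/6, …
f∘r: x↦r, Dx↦Dx/r' in L_f ⇒ L₀.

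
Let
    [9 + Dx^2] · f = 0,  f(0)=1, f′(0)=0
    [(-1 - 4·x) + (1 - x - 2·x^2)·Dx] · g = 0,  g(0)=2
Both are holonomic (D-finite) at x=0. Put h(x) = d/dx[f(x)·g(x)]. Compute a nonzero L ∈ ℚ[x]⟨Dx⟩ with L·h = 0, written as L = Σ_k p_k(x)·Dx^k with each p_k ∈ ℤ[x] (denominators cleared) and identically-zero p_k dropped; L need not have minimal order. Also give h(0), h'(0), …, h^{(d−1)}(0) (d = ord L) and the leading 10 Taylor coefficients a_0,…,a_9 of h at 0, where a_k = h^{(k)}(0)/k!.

L = (-33 - 162·x - 243·x^2 + 324·x^3 + 324·x^4) + (-6 - 6·x + 108·x^2 + 144·x^3)·Dx + (5 - 14·x - 19·x^2 + 36·x^3 + 36·x^4)·Dx^2  (order 2).
h: a_k = 2, -6, 3, 7, 75/4, 627/20, 3563/40, 52641/280, 986841/2240, 2148581/2240, …
ICs: h(0) = 2, h′(0) = -6.

f: a_k = 1, 0, -9/2, 0, 27/8, 0, -81/80, 0, 729/4480, 0, …
g: a_k = 2, 2, 6, 10, 22, 42, 86, 170, 342, 682, …
h₀=f·g: eliminate ⇒ L₀, order ≤ 2·1.
Differentiate: ansatz ord ≤ ord L₀ ⇒ L.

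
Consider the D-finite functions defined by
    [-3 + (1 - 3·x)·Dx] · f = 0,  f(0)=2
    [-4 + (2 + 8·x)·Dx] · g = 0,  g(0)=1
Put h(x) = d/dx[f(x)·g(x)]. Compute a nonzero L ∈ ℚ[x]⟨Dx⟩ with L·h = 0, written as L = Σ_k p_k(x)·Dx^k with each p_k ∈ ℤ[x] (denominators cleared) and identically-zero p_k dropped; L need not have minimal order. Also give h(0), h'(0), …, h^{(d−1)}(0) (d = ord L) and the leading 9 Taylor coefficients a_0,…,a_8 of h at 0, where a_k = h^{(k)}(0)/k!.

L = (26 + 180·x + 108·x^2) + (-5 - 11·x + 54·x^2 + 72·x^3)·Dx  (order 1).
h: a_k = 10, 52, 258, 952, 3850, 12852, 48678, 153168, 568422, …
ICs: h(0) = 10.

f: a_k = 2, 6, 18, 54, 162, 486, 1458, 4374, 13122, …
g: a_k = 1, 2, -2, 4, -10, 28, -84, 264, -858, …
Product ⇒ symmetric product L₀, ord ≤ 1.
h=h₀': d/dx-closure on L₀ ⇒ L.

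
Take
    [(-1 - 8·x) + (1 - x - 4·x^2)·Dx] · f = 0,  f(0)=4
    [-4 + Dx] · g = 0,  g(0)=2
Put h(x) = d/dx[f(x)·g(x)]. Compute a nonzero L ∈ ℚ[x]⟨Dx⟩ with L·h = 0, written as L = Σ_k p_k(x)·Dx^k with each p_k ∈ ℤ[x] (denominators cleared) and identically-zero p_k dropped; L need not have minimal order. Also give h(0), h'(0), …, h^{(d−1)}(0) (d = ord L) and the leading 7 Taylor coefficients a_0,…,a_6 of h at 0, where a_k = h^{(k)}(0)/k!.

f: a_k = 4, 4, 20, 36, 116, 260, 724, …
g: a_k = 2, 8, 16, 64/3, 64/3, 256/15, 512/45, …
h₀=f·g: eliminate ⇒ L₀, order ≤ 1·1.
Differentiate: ansatz ord ≤ ord L₀ ⇒ L.
L = (34 + 48·x - 112·x^2 - 128·x^3 + 256·x^4) + (-5 + x + 40·x^2 - 64·x^4)·Dx  (order 1).
h: a_k = 40, 272, 1144, 12128/3, 39064/3, 120464/3, 5397688/45, …
ICs: h(0) = 40.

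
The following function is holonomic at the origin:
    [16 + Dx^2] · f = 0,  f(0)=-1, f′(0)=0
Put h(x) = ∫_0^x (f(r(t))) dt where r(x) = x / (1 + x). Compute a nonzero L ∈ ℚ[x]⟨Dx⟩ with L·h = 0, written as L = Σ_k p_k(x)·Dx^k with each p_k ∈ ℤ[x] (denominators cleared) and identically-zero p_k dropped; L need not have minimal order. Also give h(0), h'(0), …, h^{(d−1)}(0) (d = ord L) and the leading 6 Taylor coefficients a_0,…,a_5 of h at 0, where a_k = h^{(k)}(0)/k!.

L = 16·Dx + (2 + 6·x + 6·x^2 + 2·x^3)·Dx^2 + (1 + 4·x + 6·x^2 + 4·x^3 + x^4)·Dx^3  (order 3).
h: a_k = 0, -1, 0, 8/3, -4, 8/3, …
ICs: h(0) = 0, h′(0) = -1, h′′(0) = 0.

f: a_k = -1, 0, 8, 0, -32/3, 0, …
Change of var in L_f (x↦r) gives L₀.
h=∫h₀ ⇒ L = L₀·Dx.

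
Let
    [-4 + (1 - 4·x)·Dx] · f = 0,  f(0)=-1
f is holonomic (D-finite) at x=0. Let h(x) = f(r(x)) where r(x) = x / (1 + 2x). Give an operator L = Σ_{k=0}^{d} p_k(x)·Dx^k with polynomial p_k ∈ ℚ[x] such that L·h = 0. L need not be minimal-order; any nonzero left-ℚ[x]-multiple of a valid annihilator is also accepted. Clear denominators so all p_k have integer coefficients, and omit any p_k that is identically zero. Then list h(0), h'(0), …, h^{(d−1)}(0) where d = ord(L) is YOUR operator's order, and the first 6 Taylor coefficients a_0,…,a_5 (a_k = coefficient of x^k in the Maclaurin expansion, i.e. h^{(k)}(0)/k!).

f: a_k = -1, -4, -16, -64, -256, -1024, …
Change of var in L_f (x↦r) gives L₀.
L = 4 + (-1 + 4·x^2)·Dx  (order 1).
h: a_k = -1, -4, -8, -16, -32, -64, …
ICs: h(0) = -1.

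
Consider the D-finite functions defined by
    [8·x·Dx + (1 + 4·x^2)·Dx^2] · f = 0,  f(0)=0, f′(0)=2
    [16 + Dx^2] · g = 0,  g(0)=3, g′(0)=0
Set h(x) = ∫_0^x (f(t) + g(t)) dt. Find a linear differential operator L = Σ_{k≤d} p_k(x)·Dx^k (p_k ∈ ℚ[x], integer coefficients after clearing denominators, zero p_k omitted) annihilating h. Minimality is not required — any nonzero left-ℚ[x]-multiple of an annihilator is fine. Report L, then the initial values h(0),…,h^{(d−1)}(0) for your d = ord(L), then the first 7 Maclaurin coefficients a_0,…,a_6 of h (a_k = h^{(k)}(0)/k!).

f: a_k = 0, 2, 0, -8/3, 0, 32/5, 0, …
g: a_k = 3, 0, -24, 0, 32, 0, -256/15, …
L₀ := lclm(L_f,L_g); ord L₀ ≤ 2+2.
h=∫h₀ ⇒ L = L₀·Dx.
L = (-512·x + 5120·x^3 + 4096·x^5)·Dx^2 + (16 + 512·x^2 + 2304·x^4 + 2048·x^6)·Dx^3 + (-32·x + 320·x^3 + 256·x^5)·Dx^4 + (1 + 32·x^2 + 144·x^4 + 128·x^6)·Dx^5  (order 5).
h: a_k = 0, 3, 1, -8, -2/3, 32/5, 16/15, …
ICs: h(0) = 0, h′(0) = 3, h′′(0) = 2, h′′′(0) = -48, h′′′′(0) = -16.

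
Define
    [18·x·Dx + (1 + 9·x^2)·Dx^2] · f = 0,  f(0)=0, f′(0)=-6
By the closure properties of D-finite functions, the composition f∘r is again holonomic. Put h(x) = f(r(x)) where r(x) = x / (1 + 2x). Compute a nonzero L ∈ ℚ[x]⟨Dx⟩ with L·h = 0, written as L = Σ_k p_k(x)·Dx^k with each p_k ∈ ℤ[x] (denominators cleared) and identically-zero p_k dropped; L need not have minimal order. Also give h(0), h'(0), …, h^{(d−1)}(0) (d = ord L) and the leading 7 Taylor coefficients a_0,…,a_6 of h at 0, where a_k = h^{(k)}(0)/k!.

L = (4 + 26·x)·Dx + (1 + 4·x + 13·x^2)·Dx^2  (order 2).
h: a_k = 0, -6, 12, -6, -60, 1194/5, -276, …
ICs: h(0) = 0, h′(0) = -6.

f: a_k = 0, -6, 0, 18, 0, -486/5, 0, …
Substitute x→r, Dx→(1/r')Dx; clear ⇒ L₀.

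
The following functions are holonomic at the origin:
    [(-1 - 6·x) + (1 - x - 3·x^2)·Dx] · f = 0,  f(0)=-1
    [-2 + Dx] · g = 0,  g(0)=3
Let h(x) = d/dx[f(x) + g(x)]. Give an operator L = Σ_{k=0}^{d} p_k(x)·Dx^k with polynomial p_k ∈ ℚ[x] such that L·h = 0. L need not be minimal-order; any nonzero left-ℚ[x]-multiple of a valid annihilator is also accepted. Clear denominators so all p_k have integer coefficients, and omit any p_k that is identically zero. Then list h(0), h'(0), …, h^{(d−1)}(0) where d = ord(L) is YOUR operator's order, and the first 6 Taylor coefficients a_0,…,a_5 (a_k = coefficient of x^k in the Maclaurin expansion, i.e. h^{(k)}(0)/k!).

f: a_k = -1, -1, -4, -7, -19, -40, …
g: a_k = 3, 6, 6, 4, 2, 4/5, …
f+g: L₀ = lclm(L_f,L_g), ord ≤ 1+1.
Derive L from L₀ (diff closure).
L = (26 + 268·x + 300·x^2 + 864·x^3 + 324·x^4) + (-19 - 136·x - 196·x^2 - 372·x^3 + 90·x^4 + 108·x^5)·Dx + (3 + x + 23·x^2 - 30·x^3 - 126·x^4 - 54·x^5)·Dx^2  (order 2).
h: a_k = 5, 4, -9, -68, -196, -2902/5, …
ICs: h(0) = 5, h′(0) = 4.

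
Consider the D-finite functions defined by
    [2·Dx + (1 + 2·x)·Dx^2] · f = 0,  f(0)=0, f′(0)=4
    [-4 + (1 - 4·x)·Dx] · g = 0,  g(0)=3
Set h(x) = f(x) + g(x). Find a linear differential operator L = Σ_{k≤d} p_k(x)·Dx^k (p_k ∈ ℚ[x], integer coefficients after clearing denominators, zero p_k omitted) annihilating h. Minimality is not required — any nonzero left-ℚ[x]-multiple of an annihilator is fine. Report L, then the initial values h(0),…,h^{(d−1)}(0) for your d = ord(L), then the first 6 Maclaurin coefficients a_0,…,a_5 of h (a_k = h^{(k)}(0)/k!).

L = (-128 - 64·x)·Dx + (-44 - 224·x - 128·x^2)·Dx^2 + (5 - 6·x - 48·x^2 - 32·x^3)·Dx^3  (order 3).
h: a_k = 3, 16, 44, 592/3, 760, 15424/5, …
ICs: h(0) = 3, h′(0) = 16, h′′(0) = 88.

f: a_k = 0, 4, -4, 16/3, -8, 64/5, …
g: a_k = 3, 12, 48, 192, 768, 3072, …
L₀ := lclm(L_f,L_g); ord L₀ ≤ 2+1.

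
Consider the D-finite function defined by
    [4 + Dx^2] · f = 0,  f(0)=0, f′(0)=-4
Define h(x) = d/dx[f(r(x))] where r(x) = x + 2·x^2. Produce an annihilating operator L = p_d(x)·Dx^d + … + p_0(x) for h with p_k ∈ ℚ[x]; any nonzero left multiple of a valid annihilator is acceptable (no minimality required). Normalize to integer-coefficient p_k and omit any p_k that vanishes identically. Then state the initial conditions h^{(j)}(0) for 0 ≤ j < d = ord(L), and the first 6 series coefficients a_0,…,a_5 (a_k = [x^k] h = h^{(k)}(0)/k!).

L = (52 + 64·x + 384·x^2 + 1024·x^3 + 1024·x^4) + (-12 - 48·x)·Dx + (1 + 8·x + 16·x^2)·Dx^2  (order 2).
h: a_k = -4, -16, 8, 64, 472/3, 96, …
ICs: h(0) = -4, h′(0) = -16.

f: a_k = 0, -4, 0, 8/3, 0, -8/15, …
L₀ from L_f via x↦r, Dx↦r'^{-1}Dx.
h=h₀': d/dx-closure on L₀ ⇒ L.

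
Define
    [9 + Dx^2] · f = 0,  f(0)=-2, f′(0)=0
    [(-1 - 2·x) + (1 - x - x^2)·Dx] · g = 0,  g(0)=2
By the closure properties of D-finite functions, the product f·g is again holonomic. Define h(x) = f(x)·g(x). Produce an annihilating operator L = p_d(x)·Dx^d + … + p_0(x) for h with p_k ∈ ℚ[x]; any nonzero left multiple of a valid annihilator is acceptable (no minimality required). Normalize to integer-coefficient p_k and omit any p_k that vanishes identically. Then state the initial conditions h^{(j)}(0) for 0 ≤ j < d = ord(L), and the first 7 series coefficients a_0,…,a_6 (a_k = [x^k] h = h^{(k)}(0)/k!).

L = (-7 + 9·x + 9·x^2) + (2 + 4·x)·Dx + (-1 + x + x^2)·Dx^2  (order 2).
h: a_k = -4, -4, 10, 6, 5/2, 17/2, 301/20, …
ICs: h(0) = -4, h′(0) = -4.

f: a_k = -2, 0, 9, 0, -27/4, 0, 81/40, …
g: a_k = 2, 2, 4, 6, 10, 16, 26, …
Product ⇒ symmetric product L₀, ord ≤ 2.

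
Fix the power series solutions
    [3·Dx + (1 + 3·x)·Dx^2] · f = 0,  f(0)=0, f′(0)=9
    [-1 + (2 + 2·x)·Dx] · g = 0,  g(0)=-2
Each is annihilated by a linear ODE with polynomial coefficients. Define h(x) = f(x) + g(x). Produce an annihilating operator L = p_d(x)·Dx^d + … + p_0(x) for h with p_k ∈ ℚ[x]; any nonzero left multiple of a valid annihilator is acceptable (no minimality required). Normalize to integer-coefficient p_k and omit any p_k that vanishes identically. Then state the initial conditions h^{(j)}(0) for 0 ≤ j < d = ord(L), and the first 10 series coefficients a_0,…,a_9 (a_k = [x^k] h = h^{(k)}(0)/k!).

L = (27 + 9·x)·Dx + (69 + 126·x + 45·x^2)·Dx^2 + (10 + 46·x + 54·x^2 + 18·x^3)·Dx^3  (order 3).
h: a_k = -2, 8, -53/4, 215/8, -3883/64, 93277/640, -186603/512, 6718233/7168, -40310355/16384, 214990133/32768, …
ICs: h(0) = -2, h′(0) = 8, h′′(0) = -53/2.

f: a_k = 0, 9, -27/2, 27, -243/4, 729/5, -729/2, 6561/7, -19683/8, 6561, …
g: a_k = -2, -1, 1/4, -1/8, 5/64, -7/128, 21/512, -33/1024, 429/16384, -715/32768, …
Sum ⇒ L₀ = lclm(L_f,L_g) in ℚ(x)⟨Dx⟩.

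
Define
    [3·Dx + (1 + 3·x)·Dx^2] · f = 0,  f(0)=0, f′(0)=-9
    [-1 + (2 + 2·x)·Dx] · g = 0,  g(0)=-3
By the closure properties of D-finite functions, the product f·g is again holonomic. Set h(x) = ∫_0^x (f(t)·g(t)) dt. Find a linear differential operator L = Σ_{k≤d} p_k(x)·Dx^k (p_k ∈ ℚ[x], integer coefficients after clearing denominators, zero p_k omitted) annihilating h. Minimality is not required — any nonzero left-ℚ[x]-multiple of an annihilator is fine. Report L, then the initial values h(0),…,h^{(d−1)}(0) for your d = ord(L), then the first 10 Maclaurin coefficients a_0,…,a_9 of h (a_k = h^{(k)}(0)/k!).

L = (-3 + 3·x)·Dx + (8 + 8·x)·Dx^2 + (4 + 20·x + 28·x^2 + 12·x^3)·Dx^3  (order 3).
h: a_k = 0, 0, 27/2, -9, 459/32, -27, 70947/1280, -540567/4480, 78640713/286720, -11549583/17920, …
ICs: h(0) = 0, h′(0) = 0, h′′(0) = 27.

f: a_k = 0, -9, 27/2, -27, 243/4, -729/5, 729/2, -6561/7, 19683/8, -6561, …
g: a_k = -3, -3/2, 3/8, -3/16, 15/128, -21/256, 63/1024, -99/2048, 1287/32768, -2145/65536, …
f·g: L₀ = L_f ⊗_s L_g, ord ≤ 2·1.
Integrate: L := L₀·Dx.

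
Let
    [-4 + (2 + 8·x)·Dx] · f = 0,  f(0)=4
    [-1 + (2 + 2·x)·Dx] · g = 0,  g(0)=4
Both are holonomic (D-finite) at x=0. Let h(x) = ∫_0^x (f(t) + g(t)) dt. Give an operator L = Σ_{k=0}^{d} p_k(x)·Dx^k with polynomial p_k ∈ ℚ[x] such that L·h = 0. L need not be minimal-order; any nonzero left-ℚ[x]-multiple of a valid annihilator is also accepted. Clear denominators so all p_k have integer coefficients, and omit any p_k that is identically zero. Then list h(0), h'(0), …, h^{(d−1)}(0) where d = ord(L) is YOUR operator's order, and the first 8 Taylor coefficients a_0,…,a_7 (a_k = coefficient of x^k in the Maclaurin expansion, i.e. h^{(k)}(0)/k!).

f: a_k = 4, 8, -8, 16, -40, 112, -336, 1056, …
g: a_k = 4, 2, -1/2, 1/4, -5/32, 7/64, -21/256, 33/512, …
L₀ := lclm(L_f,L_g); ord L₀ ≤ 1+1.
h=∫₀ˣh₀: take L = L₀·Dx.
L = -2·Dx + (5 + 8·x)·Dx^2 + (2 + 10·x + 8·x^2)·Dx^3  (order 3).
h: a_k = 0, 8, 5, -17/6, 65/16, -257/32, 7175/384, -12291/256, …
ICs: h(0) = 0, h′(0) = 8, h′′(0) = 10.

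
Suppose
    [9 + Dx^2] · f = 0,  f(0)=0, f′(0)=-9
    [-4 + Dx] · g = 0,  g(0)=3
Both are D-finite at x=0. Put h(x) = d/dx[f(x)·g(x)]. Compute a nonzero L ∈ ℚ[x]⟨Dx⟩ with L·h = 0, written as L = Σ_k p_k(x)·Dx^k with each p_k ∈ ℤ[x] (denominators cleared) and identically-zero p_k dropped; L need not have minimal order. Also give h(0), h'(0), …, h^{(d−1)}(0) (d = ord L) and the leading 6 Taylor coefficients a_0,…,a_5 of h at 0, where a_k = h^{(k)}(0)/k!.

f: a_k = 0, -9, 0, 27/2, 0, -243/40, …
g: a_k = 3, 12, 24, 32, 32, 128/5, …
L₀ := L_f ⊗_s L_g (sym. prod.), ord ≤ 2.
h₀' ⇒ L via d/dx closure of L₀.
L = 25 - 8·Dx + Dx^2  (order 2).
h: a_k = -27, -216, -1053/2, -504, 711/8, 3861/5, …
ICs: h(0) = -27, h′(0) = -216.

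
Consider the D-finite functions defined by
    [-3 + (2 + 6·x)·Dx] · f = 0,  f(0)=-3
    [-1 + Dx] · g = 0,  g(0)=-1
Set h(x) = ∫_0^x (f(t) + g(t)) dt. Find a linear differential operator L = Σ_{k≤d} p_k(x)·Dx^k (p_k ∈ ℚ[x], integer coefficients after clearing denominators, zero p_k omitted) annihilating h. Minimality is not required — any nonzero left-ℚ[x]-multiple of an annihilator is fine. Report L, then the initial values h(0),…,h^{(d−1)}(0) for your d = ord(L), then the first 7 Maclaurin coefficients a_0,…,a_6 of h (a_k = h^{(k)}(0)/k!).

f: a_k = -3, -9/2, 27/8, -81/16, 1215/128, -5103/256, 45927/1024, …
g: a_k = -1, -1, -1/2, -1/6, -1/24, -1/120, -1/720, …
Weyl lclm of L_f,L_g ⇒ L₀ (ord ≤ 2).
∫: right-multiply L₀ by Dx.
L = (15 + 18·x)·Dx + (-13 - 24·x - 36·x^2)·Dx^2 + (-2 + 6·x + 36·x^2)·Dx^3  (order 3).
h: a_k = 0, -4, -11/4, 23/24, -251/192, 3629/1920, -76577/23040, …
ICs: h(0) = 0, h′(0) = -4, h′′(0) = -11/2.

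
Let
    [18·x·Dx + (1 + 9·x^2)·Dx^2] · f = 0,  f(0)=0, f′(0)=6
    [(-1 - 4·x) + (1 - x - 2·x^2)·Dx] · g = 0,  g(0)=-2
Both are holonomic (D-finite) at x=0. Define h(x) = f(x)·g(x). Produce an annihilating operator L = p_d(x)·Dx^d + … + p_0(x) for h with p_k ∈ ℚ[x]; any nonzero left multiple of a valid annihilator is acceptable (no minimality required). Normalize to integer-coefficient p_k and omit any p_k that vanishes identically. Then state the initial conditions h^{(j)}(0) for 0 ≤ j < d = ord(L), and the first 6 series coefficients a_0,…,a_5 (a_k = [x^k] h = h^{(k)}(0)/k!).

L = (4 + 18·x + 108·x^2) + (2 - 10·x + 36·x^2 + 108·x^3)·Dx + (-1 + x - 7·x^2 + 9·x^3 + 18·x^4)·Dx^2  (order 2).
h: a_k = 0, -12, -12, 0, -24, -1092/5, …
ICs: h(0) = 0, h′(0) = -12.

f: a_k = 0, 6, 0, -18, 0, 486/5, …
g: a_k = -2, -2, -6, -10, -22, -42, …
Sym-product of L_f,L_g gives L₀ (≤ ord 2).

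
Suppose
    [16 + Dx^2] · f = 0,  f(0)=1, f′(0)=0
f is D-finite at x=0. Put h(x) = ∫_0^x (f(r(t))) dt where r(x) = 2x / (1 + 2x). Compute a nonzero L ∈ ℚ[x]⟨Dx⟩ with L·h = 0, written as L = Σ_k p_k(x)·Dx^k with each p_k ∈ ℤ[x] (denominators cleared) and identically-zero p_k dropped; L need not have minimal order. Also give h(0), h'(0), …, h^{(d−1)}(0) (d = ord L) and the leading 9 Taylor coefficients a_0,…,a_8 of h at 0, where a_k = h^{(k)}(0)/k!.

L = 64·Dx + (4 + 24·x + 48·x^2 + 32·x^3)·Dx^2 + (1 + 8·x + 24·x^2 + 32·x^3 + 16·x^4)·Dx^3  (order 3).
h: a_k = 0, 1, 0, -32/3, 32, -128/3, -512/9, 25088/45, -10496/5, …
ICs: h(0) = 0, h′(0) = 1, h′′(0) = 0.

f: a_k = 1, 0, -8, 0, 32/3, 0, -256/45, 0, 512/315, …
L₀ from L_f via x↦r, Dx↦r'^{-1}Dx.
h=∫₀ˣh₀: take L = L₀·Dx.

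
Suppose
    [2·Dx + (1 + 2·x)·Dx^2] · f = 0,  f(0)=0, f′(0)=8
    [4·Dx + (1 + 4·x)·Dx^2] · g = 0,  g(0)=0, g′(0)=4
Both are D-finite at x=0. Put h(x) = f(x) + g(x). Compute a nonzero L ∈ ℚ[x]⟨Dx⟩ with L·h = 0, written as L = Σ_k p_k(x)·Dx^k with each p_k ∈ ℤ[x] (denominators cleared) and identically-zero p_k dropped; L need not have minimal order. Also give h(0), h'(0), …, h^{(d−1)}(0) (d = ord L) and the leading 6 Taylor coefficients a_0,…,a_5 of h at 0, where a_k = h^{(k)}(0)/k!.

f: a_k = 0, 8, -8, 32/3, -16, 128/5, …
g: a_k = 0, 4, -8, 64/3, -64, 1024/5, …
L₀ := lclm(L_f,L_g); ord L₀ ≤ 2+2.
L = 16·Dx + (12 + 32·x)·Dx^2 + (1 + 6·x + 8·x^2)·Dx^3  (order 3).
h: a_k = 0, 12, -16, 32, -80, 1152/5, …
ICs: h(0) = 0, h′(0) = 12, h′′(0) = -32.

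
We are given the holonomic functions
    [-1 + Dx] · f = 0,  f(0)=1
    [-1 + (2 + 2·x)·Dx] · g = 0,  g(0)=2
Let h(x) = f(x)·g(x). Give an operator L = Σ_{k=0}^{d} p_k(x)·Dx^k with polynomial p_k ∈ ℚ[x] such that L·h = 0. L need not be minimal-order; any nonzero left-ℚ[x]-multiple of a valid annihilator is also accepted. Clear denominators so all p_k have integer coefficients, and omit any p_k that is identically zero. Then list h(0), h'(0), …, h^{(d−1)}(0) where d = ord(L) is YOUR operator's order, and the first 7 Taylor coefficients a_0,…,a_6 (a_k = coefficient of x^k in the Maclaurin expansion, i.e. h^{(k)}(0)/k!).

L = (-3 - 2·x) + (2 + 2·x)·Dx  (order 1).
h: a_k = 2, 3, 7/4, 17/24, 11/64, 107/1920, -89/23040, …
ICs: h(0) = 2.

f: a_k = 1, 1, 1/2, 1/6, 1/24, 1/120, 1/720, …
g: a_k = 2, 1, -1/4, 1/8, -5/64, 7/128, -21/512, …
h₀=f·g: eliminate ⇒ L₀, order ≤ 1·1.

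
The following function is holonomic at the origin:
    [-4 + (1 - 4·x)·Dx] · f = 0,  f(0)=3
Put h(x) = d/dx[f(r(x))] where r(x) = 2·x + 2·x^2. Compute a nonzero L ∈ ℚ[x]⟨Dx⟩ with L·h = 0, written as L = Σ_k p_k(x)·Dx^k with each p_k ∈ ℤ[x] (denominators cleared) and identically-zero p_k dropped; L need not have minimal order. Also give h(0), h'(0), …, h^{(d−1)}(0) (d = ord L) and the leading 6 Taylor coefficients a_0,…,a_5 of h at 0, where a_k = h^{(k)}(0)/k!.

f: a_k = 3, 12, 48, 192, 768, 3072, …
L₀ from L_f via x↦r, Dx↦r'^{-1}Dx.
Differentiate: ansatz ord ≤ ord L₀ ⇒ L.
L = (18 + 48·x + 48·x^2) + (-1 + 6·x + 24·x^2 + 16·x^3)·Dx  (order 1).
h: a_k = 24, 432, 5760, 68352, 760320, 8119296, …
ICs: h(0) = 24.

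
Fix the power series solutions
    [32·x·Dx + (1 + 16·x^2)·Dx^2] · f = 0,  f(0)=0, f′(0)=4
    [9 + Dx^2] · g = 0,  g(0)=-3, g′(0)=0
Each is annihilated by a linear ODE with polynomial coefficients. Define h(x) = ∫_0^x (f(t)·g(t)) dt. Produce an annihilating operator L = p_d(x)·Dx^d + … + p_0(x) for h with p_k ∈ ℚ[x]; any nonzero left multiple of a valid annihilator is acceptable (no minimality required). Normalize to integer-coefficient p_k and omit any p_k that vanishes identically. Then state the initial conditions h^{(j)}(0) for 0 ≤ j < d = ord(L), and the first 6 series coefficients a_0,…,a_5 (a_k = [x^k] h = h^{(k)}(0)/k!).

f: a_k = 0, 4, 0, -64/3, 0, 1024/5, …
g: a_k = -3, 0, 27/2, 0, -81/8, 0, …
h₀=f·g: eliminate ⇒ L₀, order ≤ 2·2.
Integrate: L := L₀·Dx.
L = (16425 + 696384·x^2 + 2778624·x^4 + 11943936·x^6 + 47775744·x^8)·Dx + (23616·x + 543744·x^3 + 3981312·x^5 + 21233664·x^7)·Dx^2 + (2050 + 87168·x^2 + 470016·x^4 + 2654208·x^6 + 10616832·x^8)·Dx^3 + (2624·x + 60416·x^3 + 442368·x^5 + 2359296·x^7)·Dx^4 + (25 + 1088·x^2 + 17920·x^4 + 147456·x^6 + 589824·x^8)·Dx^5  (order 5).
h: a_k = 0, 0, -6, 0, 59/2, 0, …
ICs: h(0) = 0, h′(0) = 0, h′′(0) = -12, h′′′(0) = 0, h′′′′(0) = 708.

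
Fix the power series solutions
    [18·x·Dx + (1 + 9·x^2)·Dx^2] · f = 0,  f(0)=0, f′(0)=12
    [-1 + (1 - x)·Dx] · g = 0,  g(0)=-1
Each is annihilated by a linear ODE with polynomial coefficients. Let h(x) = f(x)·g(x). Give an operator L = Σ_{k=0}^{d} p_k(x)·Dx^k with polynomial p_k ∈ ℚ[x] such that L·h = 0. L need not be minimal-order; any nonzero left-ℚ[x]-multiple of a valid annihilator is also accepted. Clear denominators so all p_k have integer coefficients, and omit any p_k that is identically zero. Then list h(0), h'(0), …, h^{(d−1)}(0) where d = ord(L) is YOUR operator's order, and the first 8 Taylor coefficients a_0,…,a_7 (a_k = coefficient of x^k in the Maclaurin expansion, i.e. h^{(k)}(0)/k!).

f: a_k = 0, 12, 0, -36, 0, 972/5, 0, -8748/7, …
g: a_k = -1, -1, -1, -1, -1, -1, -1, -1, …
f·g: L₀ = L_f ⊗_s L_g, ord ≤ 2·1.
L = 18·x + (2 - 18·x + 36·x^2)·Dx + (-1 + x - 9·x^2 + 9·x^3)·Dx^2  (order 2).
h: a_k = 0, -12, -12, 24, 24, -852/5, -852/5, 37776/35, …
ICs: h(0) = 0, h′(0) = -12.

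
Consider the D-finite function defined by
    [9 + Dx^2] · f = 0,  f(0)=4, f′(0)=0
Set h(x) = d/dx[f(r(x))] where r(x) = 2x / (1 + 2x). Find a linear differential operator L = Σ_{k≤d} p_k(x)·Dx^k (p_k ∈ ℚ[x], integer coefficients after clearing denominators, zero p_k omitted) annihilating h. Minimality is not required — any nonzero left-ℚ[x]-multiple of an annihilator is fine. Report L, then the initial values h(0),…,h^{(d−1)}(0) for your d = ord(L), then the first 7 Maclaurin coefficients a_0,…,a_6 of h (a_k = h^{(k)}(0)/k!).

f: a_k = 4, 0, -18, 0, 27/2, 0, -81/20, …
Change of var in L_f (x↦r) gives L₀.
Differentiate: ansatz ord ≤ ord L₀ ⇒ L.
L = (60 + 96·x + 96·x^2) + (12 + 72·x + 144·x^2 + 96·x^3)·Dx + (1 + 8·x + 24·x^2 + 32·x^3 + 16·x^4)·Dx^2  (order 2).
h: a_k = 0, -144, 864, -2592, 2880, 78624/5, -616896/5, …
ICs: h(0) = 0, h′(0) = -144.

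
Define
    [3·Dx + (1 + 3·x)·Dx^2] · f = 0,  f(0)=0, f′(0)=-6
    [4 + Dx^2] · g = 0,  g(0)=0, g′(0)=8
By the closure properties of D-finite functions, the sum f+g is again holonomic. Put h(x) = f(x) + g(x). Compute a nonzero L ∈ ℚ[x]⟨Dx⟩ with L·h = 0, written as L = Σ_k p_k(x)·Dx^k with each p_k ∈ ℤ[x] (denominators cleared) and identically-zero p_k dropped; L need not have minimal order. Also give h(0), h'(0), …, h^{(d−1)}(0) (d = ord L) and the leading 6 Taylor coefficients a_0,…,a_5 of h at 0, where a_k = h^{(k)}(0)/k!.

L = (348 + 144·x + 216·x^2)·Dx + (44 + 180·x + 216·x^2 + 216·x^3)·Dx^2 + (87 + 36·x + 54·x^2)·Dx^3 + (11 + 45·x + 54·x^2 + 54·x^3)·Dx^4  (order 4).
h: a_k = 0, 2, 9, -70/3, 81/2, -1442/15, …
ICs: h(0) = 0, h′(0) = 2, h′′(0) = 18, h′′′(0) = -140.

f: a_k = 0, -6, 9, -18, 81/2, -486/5, …
g: a_k = 0, 8, 0, -16/3, 0, 16/15, …
h₀=f+g: left-lcm gives L₀, ord ≤ 4.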